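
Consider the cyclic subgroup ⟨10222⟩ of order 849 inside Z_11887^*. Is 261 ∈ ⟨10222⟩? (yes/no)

no

261 ∈ ⟨10222⟩ iff 261^849 ≡ 1 (mod 11887), since |⟨10222⟩| = 849.
261^849 mod 11887 = 3523.
Since 3523 ≠ 1, 261 does not lie in the subgroup.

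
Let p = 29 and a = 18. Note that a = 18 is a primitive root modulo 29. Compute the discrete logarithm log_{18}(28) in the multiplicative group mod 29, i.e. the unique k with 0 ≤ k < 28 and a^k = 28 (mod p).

Successive powers of 18 modulo 29:
  18^0=1  18^1=18  18^2=5  18^3=3  18^4=25  18^5=15
  18^6=9  18^7=17  18^8=16  18^9=27  18^10=22  18^11=19
  18^12=23  18^13=8  18^14=28
So 18^14 ≡ 28 (mod 29), giving k = 14.

14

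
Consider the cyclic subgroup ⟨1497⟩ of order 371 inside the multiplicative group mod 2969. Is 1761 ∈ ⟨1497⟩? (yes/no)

1761 ∈ ⟨1497⟩ iff 1761^371 ≡ 1 (mod 2969), since |⟨1497⟩| = 371.
1761^371 mod 2969 = 2968.
Since 2968 ≠ 1, 1761 does not lie in the subgroup.

no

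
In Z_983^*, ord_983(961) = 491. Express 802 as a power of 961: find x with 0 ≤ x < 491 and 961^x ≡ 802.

Baby-step giant-step with m = ceil(sqrt(491)) = 23.
Baby table (961^j mod 983 for j=0..22):
  0:1  1:961  2:484  3:165  4:302  5:237  6:684  7:680
  8:768  9:798  10:138  11:896  12:931  13:161  14:390  15:267
  16:24  17:455  18:803  19:28  20:367  21:773  22:688
Giant step factor: 961^(-23) ≡ 626 (mod 983).
Scan 802·626^i mod 983 for i = 0, 1, …:
  i=0: 802   i=1: 722   i=2: 775   i=3: 531
  i=4: 152   i=5: 784   i=6: 267
Match at i=6, j=15: x = 6·23 + 15 = 153.

153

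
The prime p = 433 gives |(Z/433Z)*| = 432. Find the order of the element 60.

The order of 60 must divide p − 1 = 432 = 2^4 · 3^3.
Divisors: 1, 2, 3, 4, 6, 8, 9, 12, 16, 18, 24, 27, 36, 48, 54, 72, 108, 144, 216, 432.
Check each in increasing order: 60^1 ≡ 60;  60^2 ≡ 136;  60^3 ≡ 366;  60^4 ≡ 310;  60^6 ≡ 159;  60^8 ≡ 407;  60^9 ≡ 172;  60^12 ≡ 167;  60^16 ≡ 243;  60^18 ≡ 140;  60^24 ≡ 177;  60^27 ≡ 265;  60^36 ≡ 115;  60^48 ≡ 153;  60^54 ≡ 79;  60^72 ≡ 235;  60^108 ≡ 179;  60^144 ≡ 234;  60^216 ≡ 432;  60^432 ≡ 1.
Smallest exponent giving 1 is 432.

432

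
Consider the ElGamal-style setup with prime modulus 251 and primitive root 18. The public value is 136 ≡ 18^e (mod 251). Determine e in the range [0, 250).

237

Baby-step giant-step with m = ceil(sqrt(250)) = 16.
Baby table (18^j mod 251 for j=0..15):
  0:1  1:18  2:73  3:59  4:58  5:40  6:218  7:159
  8:101  9:61  10:94  11:186  12:85  13:24  14:181  15:246
Giant step factor: 18^(-16) ≡ 198 (mod 251).
Scan 136·198^i mod 251 for i = 0, 1, …:
  i=0: 136   i=1: 71   i=2: 2   i=3: 145
  i=4: 96   i=5: 183   i=6: 90   i=7: 250
  i=8: 53   i=9: 203     …   i=13: 99
  i=14: 24
Match at i=14, j=13: e = 14·16 + 13 = 237.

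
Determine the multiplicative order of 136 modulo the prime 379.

189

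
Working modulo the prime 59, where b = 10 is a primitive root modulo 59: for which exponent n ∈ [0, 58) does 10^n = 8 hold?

Baby-step giant-step with m = ceil(sqrt(58)) = 8.
Baby table (10^j mod 59 for j=0..7):
  0:1  1:10  2:41  3:56  4:29  5:54  6:9  7:31
Giant step factor: 10^(-8) ≡ 4 (mod 59).
Scan 8·4^i mod 59 for i = 0, 1, …:
  i=0: 8   i=1: 32   i=2: 10
Match at i=2, j=1: n = 2·8 + 1 = 17.

17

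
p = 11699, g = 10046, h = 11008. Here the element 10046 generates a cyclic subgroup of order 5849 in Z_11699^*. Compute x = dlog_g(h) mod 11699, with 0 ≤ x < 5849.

2271

Baby-step giant-step with m = ceil(sqrt(5849)) = 77.
Baby table (10046^j mod 11699 for j=0..76):
  0:1  1:10046  2:6542  3:7649  4:2822  5:3135  6:502  7:823
  8:8364  9:2526  10:1065  11:6104  12:6325  13:3681  14:10486  15:4560
  16:8175  17:10769  18:4721  19:11119  20:11121  21:7815  22:9200  23:1100
  24:6744  25:1315  26:2319  27:3965  28:8994  29:2347  30:4477  31:4986
  32:5937  33:1600  34:10873  35:8294  36:1246  37:11085  38:8828  39:7668
  40:6512  41:10443  42:5445  43:7645  44:9434  45:365  46:5003  47:1234
  48:7523  49:518  50:9472  51:7745  52:7920  53:11120  54:9468  55:2658
  56:5150  57:3922  58:9879  59:1817  60:3142  61:630  62:11520  63:3412
  64:10581  65:11311  66:9618  67:387  68:3734  69:4770  70:316  71:4107
  72:8248  73:7090  74:2628  75:7944  76:6545
Giant step factor: 10046^(-77) ≡ 8659 (mod 11699).
Scan 11008·8659^i mod 11699 for i = 0, 1, …:
  i=0: 11008   i=1: 6519   i=2: 346   i=3: 1070
  i=4: 11221   i=5: 2444   i=6: 10804   i=7: 6632
  i=8: 7796   i=9: 2334     …   i=28: 10049
  i=29: 8828
Match at i=29, j=38: x = 29·77 + 38 = 2271.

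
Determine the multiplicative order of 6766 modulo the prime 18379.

The order of 6766 must divide p − 1 = 18378 = 2 · 3^2 · 1021.
Divisors: 1, 2, 3, 6, 9, 18, 1021, 2042, 3063, 6126, 9189, 18378.
Check each in increasing order: 6766^1 ≡ 6766;  6766^2 ≡ 15046;  6766^3 ≡ 18334;  6766^6 ≡ 2025;  6766^9 ≡ 770;  6766^18 ≡ 4772;  6766^1021 ≡ 7325;  6766^2042 ≡ 7324;  6766^3063 ≡ 18378;  6766^6126 ≡ 1.
Smallest exponent giving 1 is 6126.

6126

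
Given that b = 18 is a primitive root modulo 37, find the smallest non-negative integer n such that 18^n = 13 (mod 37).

Successive powers of 18 modulo 37:
  18^0=1  18^1=18  18^2=28  18^3=23  18^4=7  18^5=15
  18^6=11  18^7=13
So 18^7 ≡ 13 (mod 37), giving n = 7.

7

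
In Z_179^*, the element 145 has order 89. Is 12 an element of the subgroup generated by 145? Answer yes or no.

12 ∈ ⟨145⟩ iff 12^89 ≡ 1 (mod 179), since |⟨145⟩| = 89.
12^89 mod 179 = 1.
Since 1 = 1, 12 lies in the subgroup.

yes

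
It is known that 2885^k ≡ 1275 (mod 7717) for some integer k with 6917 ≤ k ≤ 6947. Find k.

6938

Compute 2885^6917 mod 7717 = 7253, then multiply by 2885 repeatedly:
  2885^6917=7253  2885^6918=4118  2885^6919=3967  2885^6920=484  2885^6921=7280
  2885^6922=4843  2885^6923=4285  2885^6924=7308  2885^6925=736  2885^6926=1185
  2885^6927=94  2885^6928=1095  2885^6929=2822  2885^6930=35  2885^6931=654
  2885^6932=3842  2885^6933=2558  2885^6934=2378  2885^6935=117  2885^6936=5714
  2885^6937=1378  2885^6938=1275
Found 1275 at exponent 6938.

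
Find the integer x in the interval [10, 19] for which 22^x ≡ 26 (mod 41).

13

Compute 22^10 mod 41 = 32, then multiply by 22 repeatedly:
  22^10=32  22^11=7  22^12=31  22^13=26
Found 26 at exponent 13.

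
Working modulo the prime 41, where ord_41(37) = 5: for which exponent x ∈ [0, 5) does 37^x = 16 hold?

2

Successive powers of 37 modulo 41:
  37^0=1  37^1=37  37^2=16
So 37^2 ≡ 16 (mod 41), giving x = 2.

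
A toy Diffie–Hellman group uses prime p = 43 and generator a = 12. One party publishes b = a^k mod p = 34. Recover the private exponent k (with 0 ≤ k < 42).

Successive powers of 12 modulo 43:
  12^0=1  12^1=12  12^2=15  12^3=8  12^4=10  12^5=34
So 12^5 ≡ 34 (mod 43), giving k = 5.

5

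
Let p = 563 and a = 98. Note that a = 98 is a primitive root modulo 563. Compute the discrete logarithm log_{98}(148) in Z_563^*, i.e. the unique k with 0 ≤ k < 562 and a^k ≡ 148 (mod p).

Baby-step giant-step with m = ceil(sqrt(562)) = 24.
Baby table (98^j mod 563 for j=0..23):
  0:1  1:98  2:33  3:419  4:526  5:315  6:468  7:261
  8:243  9:168  10:137  11:477  12:17  13:540  14:561  15:367
  16:497  17:288  18:74  19:496  20:190  21:41  22:77  23:227
Giant step factor: 98^(-24) ≡ 413 (mod 563).
Scan 148·413^i mod 563 for i = 0, 1, …:
  i=0: 148   i=1: 320   i=2: 418   i=3: 356
  i=4: 85   i=5: 199   i=6: 552   i=7: 524
  i=8: 220   i=9: 217   i=10: 104   i=11: 164
  i=12: 172   i=13: 98
Match at i=13, j=1: k = 13·24 + 1 = 313.

313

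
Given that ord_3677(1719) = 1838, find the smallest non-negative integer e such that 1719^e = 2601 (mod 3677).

Baby-step giant-step with m = ceil(sqrt(1838)) = 43.
Baby table (1719^j mod 3677 for j=0..42):
  0:1  1:1719  2:2330  3:1017  4:1648  5:1622  6:1052  7:2981
  8:2278  9:3554  10:1829  11:216  12:3604  13:3208  14:2729  15:2976
  16:1037  17:2935  18:421  19:3007  20:2848  21:1625  22:2532  23:2617
  24:1652  25:1144  26:3018  27:3372  28:1516  29:2688  30:2360  31:1109
  32:1685  33:2716  34:2691  35:163  36:745  37:1059  38:306  39:203
  40:3319  41:2334  42:539
Giant step factor: 1719^(-43) ≡ 642 (mod 3677).
Scan 2601·642^i mod 3677 for i = 0, 1, …:
  i=0: 2601   i=1: 484   i=2: 1860   i=3: 2772
  i=4: 3633   i=5: 1168   i=6: 3425   i=7: 4
  i=8: 2568   i=9: 1360     …   i=29: 2809
  i=30: 1648
Match at i=30, j=4: e = 30·43 + 4 = 1294.

1294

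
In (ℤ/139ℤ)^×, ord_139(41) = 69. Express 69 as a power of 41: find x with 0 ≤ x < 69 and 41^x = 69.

28

Baby-step giant-step with m = ceil(sqrt(69)) = 9.
Baby table (41^j mod 139 for j=0..8):
  0:1  1:41  2:13  3:116  4:30  5:118  6:112  7:5
  8:66
Giant step factor: 41^(-9) ≡ 77 (mod 139).
Scan 69·77^i mod 139 for i = 0, 1, …:
  i=0: 69   i=1: 31   i=2: 24   i=3: 41
Match at i=3, j=1: x = 3·9 + 1 = 28.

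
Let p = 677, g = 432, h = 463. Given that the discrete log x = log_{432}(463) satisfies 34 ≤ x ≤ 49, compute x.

49

Compute 432^34 mod 677 = 56, then multiply by 432 repeatedly:
  432^34=56  432^35=497  432^36=95  432^37=420  432^38=4
  432^39=374  432^40=442  432^41=30  432^42=97  432^43=607
  432^44=225  432^45=389  432^46=152  432^47=672  432^48=548
  432^49=463
Found 463 at exponent 49.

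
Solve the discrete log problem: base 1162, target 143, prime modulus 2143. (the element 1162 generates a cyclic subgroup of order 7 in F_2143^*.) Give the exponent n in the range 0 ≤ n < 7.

Successive powers of 1162 modulo 2143:
  1162^0=1  1162^1=1162  1162^2=154  1162^3=1079  1162^4=143
So 1162^4 ≡ 143 (mod 2143), giving n = 4.

4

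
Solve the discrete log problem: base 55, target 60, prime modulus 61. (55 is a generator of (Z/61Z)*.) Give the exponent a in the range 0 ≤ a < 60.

Successive powers of 55 modulo 61:
  55^0=1  55^1=55  55^2=36  55^3=28  55^4=15  55^5=32
  55^6=52  55^7=54  55^8=42  55^9=53  55^10=48  55^11=17
  55^12=20  55^13=2  55^14=49  55^15=11  55^16=56  55^17=30
  55^18=3  55^19=43  55^20=47  55^21=23  55^22=45  55^23=35
  55^24=34  55^25=40  55^26=4  55^27=37  55^28=22  55^29=51
  55^30=60
So 55^30 ≡ 60 (mod 61), giving a = 30.

30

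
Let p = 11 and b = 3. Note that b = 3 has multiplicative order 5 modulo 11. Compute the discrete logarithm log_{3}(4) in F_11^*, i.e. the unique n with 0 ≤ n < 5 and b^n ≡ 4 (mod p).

4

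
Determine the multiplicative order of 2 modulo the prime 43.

14

The order of 2 must divide p − 1 = 42 = 2 · 3 · 7.
Divisors: 1, 2, 3, 6, 7, 14, 21, 42.
Check each in increasing order: 2^1 ≡ 2;  2^2 ≡ 4;  2^3 ≡ 8;  2^6 ≡ 21;  2^7 ≡ 42;  2^14 ≡ 1.
Smallest exponent giving 1 is 14.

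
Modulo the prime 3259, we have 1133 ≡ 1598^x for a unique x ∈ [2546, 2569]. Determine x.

2552

Compute 1598^2546 mod 3259 = 468, then multiply by 1598 repeatedly:
  1598^2546=468  1598^2547=1553  1598^2548=1595  1598^2549=272  1598^2550=1209
  1598^2551=2654  1598^2552=1133
Found 1133 at exponent 2552.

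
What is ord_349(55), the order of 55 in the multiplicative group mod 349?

The order of 55 must divide p − 1 = 348 = 2^2 · 3 · 29.
Divisors: 1, 2, 3, 4, 6, 12, 29, 58, 87, 116, 174, 348.
Check each in increasing order: 55^1 ≡ 55;  55^2 ≡ 233;  55^3 ≡ 251;  55^4 ≡ 194;  55^6 ≡ 181;  55^12 ≡ 304;  55^29 ≡ 160;  55^58 ≡ 123;  55^87 ≡ 136;  55^116 ≡ 122;  55^174 ≡ 348;  55^348 ≡ 1.
Smallest exponent giving 1 is 348.

348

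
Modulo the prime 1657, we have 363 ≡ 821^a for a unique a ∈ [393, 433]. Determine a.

422

Compute 821^393 mod 1657 = 1051, then multiply by 821 repeatedly:
  821^393=1051  821^394=1231  821^395=1538  821^396=64  821^397=1177
  821^398=286  821^399=1169  821^400=346  821^401=719  821^402=407
  821^403=1090  821^404=110  821^405=832  821^406=388  821^407=404
  821^408=284  821^409=1184  821^410=1062  821^411=320  821^412=914
  821^413=1430  821^414=874  821^415=73  821^416=281  821^417=378
  821^418=479  821^419=550  821^420=846  821^421=283  821^422=363
Found 363 at exponent 422.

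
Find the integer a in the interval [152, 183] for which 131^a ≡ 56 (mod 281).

162

Compute 131^152 mod 281 = 279, then multiply by 131 repeatedly:
  131^152=279  131^153=19  131^154=241  131^155=99  131^156=43
  131^157=13  131^158=17  131^159=260  131^160=59  131^161=142
  131^162=56
Found 56 at exponent 162.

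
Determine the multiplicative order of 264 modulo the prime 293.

292

The order of 264 must divide p − 1 = 292 = 2^2 · 73.
Divisors: 1, 2, 4, 73, 146, 292.
Check each in increasing order: 264^1 ≡ 264;  264^2 ≡ 255;  264^4 ≡ 272;  264^73 ≡ 155;  264^146 ≡ 292;  264^292 ≡ 1.
Smallest exponent giving 1 is 292.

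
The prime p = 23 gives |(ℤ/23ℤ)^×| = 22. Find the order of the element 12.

The order of 12 must divide p − 1 = 22 = 2 · 11.
Divisors: 1, 2, 11, 22.
Check each in increasing order: 12^1 ≡ 12;  12^2 ≡ 6;  12^11 ≡ 1.
Smallest exponent giving 1 is 11.

11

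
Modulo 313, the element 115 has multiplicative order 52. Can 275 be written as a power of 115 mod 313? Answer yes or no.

275 ∈ ⟨115⟩ iff 275^52 ≡ 1 (mod 313), since |⟨115⟩| = 52.
275^52 mod 313 = 98.
Since 98 ≠ 1, 275 does not lie in the subgroup.

no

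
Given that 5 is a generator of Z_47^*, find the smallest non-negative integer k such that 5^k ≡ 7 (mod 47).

32

Baby-step giant-step with m = ceil(sqrt(46)) = 7.
Baby table (5^j mod 47 for j=0..6):
  0:1  1:5  2:25  3:31  4:14  5:23  6:21
Giant step factor: 5^(-7) ≡ 30 (mod 47).
Scan 7·30^i mod 47 for i = 0, 1, …:
  i=0: 7   i=1: 22   i=2: 2   i=3: 13
  i=4: 14
Match at i=4, j=4: k = 4·7 + 4 = 32.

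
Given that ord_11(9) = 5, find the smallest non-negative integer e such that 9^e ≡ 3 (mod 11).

3

Successive powers of 9 modulo 11:
  9^0=1  9^1=9  9^2=4  9^3=3
So 9^3 ≡ 3 (mod 11), giving e = 3.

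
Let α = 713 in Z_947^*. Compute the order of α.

946

The order of 713 must divide p − 1 = 946 = 2 · 11 · 43.
Divisors: 1, 2, 11, 22, 43, 86, 473, 946.
Check each in increasing order: 713^1 ≡ 713;  713^2 ≡ 777;  713^11 ≡ 213;  713^22 ≡ 860;  713^43 ≡ 514;  713^86 ≡ 930;  713^473 ≡ 946;  713^946 ≡ 1.
Smallest exponent giving 1 is 946.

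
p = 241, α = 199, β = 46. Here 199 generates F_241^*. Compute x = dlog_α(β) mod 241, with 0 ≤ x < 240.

19

Successive powers of 199 modulo 241:
  199^0=1  199^1=199  199^2=77  199^3=140  199^4=145  199^5=176
  199^6=79  199^7=56  199^8=58  199^9=215  199^10=128  199^11=167
  199^12=216  199^13=86  199^14=3  199^15=115  199^16=231  199^17=179
  199^18=194  199^19=46
So 199^19 ≡ 46 (mod 241), giving x = 19.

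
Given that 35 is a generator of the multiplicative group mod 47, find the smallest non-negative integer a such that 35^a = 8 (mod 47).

10

Baby-step giant-step with m = ceil(sqrt(46)) = 7.
Baby table (35^j mod 47 for j=0..6):
  0:1  1:35  2:3  3:11  4:9  5:33  6:27
Giant step factor: 35^(-7) ≡ 19 (mod 47).
Scan 8·19^i mod 47 for i = 0, 1, …:
  i=0: 8   i=1: 11
Match at i=1, j=3: a = 1·7 + 3 = 10.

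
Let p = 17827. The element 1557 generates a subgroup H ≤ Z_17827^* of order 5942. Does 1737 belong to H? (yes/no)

1737 ∈ ⟨1557⟩ iff 1737^5942 ≡ 1 (mod 17827), since |⟨1557⟩| = 5942.
1737^5942 mod 17827 = 15943.
Since 15943 ≠ 1, 1737 does not lie in the subgroup.

no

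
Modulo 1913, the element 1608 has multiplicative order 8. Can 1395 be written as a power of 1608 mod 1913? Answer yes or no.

1395 ∈ ⟨1608⟩ iff 1395^8 ≡ 1 (mod 1913), since |⟨1608⟩| = 8.
1395^8 mod 1913 = 312.
Since 312 ≠ 1, 1395 does not lie in the subgroup.

no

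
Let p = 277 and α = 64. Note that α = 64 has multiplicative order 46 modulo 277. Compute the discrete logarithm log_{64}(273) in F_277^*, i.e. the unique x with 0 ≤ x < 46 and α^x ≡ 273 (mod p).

Baby-step giant-step with m = ceil(sqrt(46)) = 7.
Baby table (64^j mod 277 for j=0..6):
  0:1  1:64  2:218  3:102  4:157  5:76  6:155
Giant step factor: 64^(-7) ≡ 261 (mod 277).
Scan 273·261^i mod 277 for i = 0, 1, …:
  i=0: 273   i=1: 64
Match at i=1, j=1: x = 1·7 + 1 = 8.

8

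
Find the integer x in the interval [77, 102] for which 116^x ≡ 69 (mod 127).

100

Compute 116^77 mod 127 = 28, then multiply by 116 repeatedly:
  116^77=28  116^78=73  116^79=86  116^80=70  116^81=119
  116^82=88  116^83=48  116^84=107  116^85=93  116^86=120
  116^87=77  116^88=42  116^89=46  116^90=2  116^91=105
  116^92=115  116^93=5  116^94=72  116^95=97  116^96=76
  116^97=53  116^98=52  116^99=63  116^100=69
Found 69 at exponent 100.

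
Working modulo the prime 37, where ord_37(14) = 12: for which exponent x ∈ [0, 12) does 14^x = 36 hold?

Successive powers of 14 modulo 37:
  14^0=1  14^1=14  14^2=11  14^3=6  14^4=10  14^5=29
  14^6=36
So 14^6 ≡ 36 (mod 37), giving x = 6.

6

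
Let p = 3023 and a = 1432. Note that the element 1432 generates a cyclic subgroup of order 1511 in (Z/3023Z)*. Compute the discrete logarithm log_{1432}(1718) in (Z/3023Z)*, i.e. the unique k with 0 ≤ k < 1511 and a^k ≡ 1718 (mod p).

Baby-step giant-step with m = ceil(sqrt(1511)) = 39.
Baby table (1432^j mod 3023 for j=0..38):
  0:1  1:1432  2:1030  3:2759  4:2850  5:150  6:167  7:327
  8:2722  9:1257  10:1339  11:866  12:682  13:195  14:1124  15:1332
  16:2934  17:2541  18:2043  19:2335  20:282  21:1765  22:252  23:1127
  24:2605  25:3001  26:1749  27:1524  28:2785  29:783  30:2746  31:2372
  32:1875  33:576  34:2576  35:772  36:2109  37:111  38:1756
Giant step factor: 1432^(-39) ≡ 439 (mod 3023).
Scan 1718·439^i mod 3023 for i = 0, 1, …:
  i=0: 1718   i=1: 1475   i=2: 603   i=3: 1716
  i=4: 597   i=5: 2105   i=6: 2080   i=7: 174
  i=8: 811   i=9: 2338     …   i=32: 469
  i=33: 327
Match at i=33, j=7: k = 33·39 + 7 = 1294.

1294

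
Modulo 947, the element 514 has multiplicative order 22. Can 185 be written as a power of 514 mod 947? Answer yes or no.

⟨514⟩ has order 22; its elements mod 947 are {1, 17, 133, 178, 185, 215, 289, 304, 367, 390, 433, 514, 557, 580, 643, 658, 732, 762, 769, 814, 930, 946}.
185 is in this set.

yes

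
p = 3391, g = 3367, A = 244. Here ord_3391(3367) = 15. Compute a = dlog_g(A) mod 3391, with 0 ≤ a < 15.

11

Successive powers of 3367 modulo 3391:
  3367^0=1  3367^1=3367  3367^2=576  3367^3=3131  3367^4=2849  3367^5=2835
  3367^6=3171  3367^7=1889  3367^8=2138  3367^9=2944  3367^10=555  3367^11=244
So 3367^11 ≡ 244 (mod 3391), giving a = 11.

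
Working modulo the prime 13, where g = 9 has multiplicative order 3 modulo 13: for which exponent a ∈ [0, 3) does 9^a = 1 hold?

0

Successive powers of 9 modulo 13:
  9^0=1
So 9^0 ≡ 1 (mod 13), giving a = 0.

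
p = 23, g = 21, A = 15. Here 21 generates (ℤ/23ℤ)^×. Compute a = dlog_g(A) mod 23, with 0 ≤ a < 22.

3

Successive powers of 21 modulo 23:
  21^0=1  21^1=21  21^2=4  21^3=15
So 21^3 ≡ 15 (mod 23), giving a = 3.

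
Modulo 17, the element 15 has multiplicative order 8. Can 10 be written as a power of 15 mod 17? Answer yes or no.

⟨15⟩ has order 8; its elements mod 17 are {1, 2, 4, 8, 9, 13, 15, 16}.
10 is not in this set.

no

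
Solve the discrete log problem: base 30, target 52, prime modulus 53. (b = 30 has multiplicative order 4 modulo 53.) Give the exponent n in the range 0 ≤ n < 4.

2

Successive powers of 30 modulo 53:
  30^0=1  30^1=30  30^2=52
So 30^2 ≡ 52 (mod 53), giving n = 2.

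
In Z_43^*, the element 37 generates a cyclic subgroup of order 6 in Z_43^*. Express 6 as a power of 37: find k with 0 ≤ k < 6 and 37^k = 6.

Successive powers of 37 modulo 43:
  37^0=1  37^1=37  37^2=36  37^3=42  37^4=6
So 37^4 ≡ 6 (mod 43), giving k = 4.

4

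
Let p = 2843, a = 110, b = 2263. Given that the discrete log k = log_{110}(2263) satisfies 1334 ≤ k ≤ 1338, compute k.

1334

Compute 110^1334 mod 2843 = 2263, then multiply by 110 repeatedly:
  110^1334=2263
Found 2263 at exponent 1334.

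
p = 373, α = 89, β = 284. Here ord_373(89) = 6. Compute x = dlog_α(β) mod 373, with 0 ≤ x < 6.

4

Successive powers of 89 modulo 373:
  89^0=1  89^1=89  89^2=88  89^3=372  89^4=284
So 89^4 ≡ 284 (mod 373), giving x = 4.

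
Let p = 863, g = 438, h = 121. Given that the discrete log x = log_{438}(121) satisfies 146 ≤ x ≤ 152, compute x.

148

Compute 438^146 mod 863 = 345, then multiply by 438 repeatedly:
  438^146=345  438^147=85  438^148=121
Found 121 at exponent 148.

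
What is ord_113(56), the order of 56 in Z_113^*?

The order of 56 must divide p − 1 = 112 = 2^4 · 7.
Divisors: 1, 2, 4, 7, 8, 14, 16, 28, 56, 112.
Check each in increasing order: 56^1 ≡ 56;  56^2 ≡ 85;  56^4 ≡ 106;  56^7 ≡ 15;  56^8 ≡ 49;  56^14 ≡ 112;  56^16 ≡ 28;  56^28 ≡ 1.
Smallest exponent giving 1 is 28.

28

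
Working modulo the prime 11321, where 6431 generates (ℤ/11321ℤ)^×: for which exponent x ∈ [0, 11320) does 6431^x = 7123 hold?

9141

Baby-step giant-step with m = ceil(sqrt(11320)) = 107.
Baby table (6431^j mod 11321 for j=0..106):
  0:1  1:6431  2:2148  3:2168  4:6257  5:3933  6:2009  7:2618
  8:2031  9:8248  10:4003  11:10660  12:5805  13:6618  14:4719  15:7609
  16:4117  17:7929  18:1615  19:4708  20:4794  21:3131  22:6723  23:714
  24:6729  25:5337  26:8296  27:7024  28:554  29:7980  30:1287  31:1046
  32:2152  33:5250  34:3528  35:1284  36:4395  37:7029  38:10067  39:7399
  40:806  41:9689  42:10496  43:3974  44:5297  45:118  46:351  47:4402
  48:6762  49:2461  50:11254  51:10642  52:3257  53:1917  54:10979  55:8193
  56:1249  57:5730  58:11096  59:2113  60:3503  61:10324  62:7300  63:9434
  64:815  65:10963  66:7186  67:844  68:5005  69:1552  70:7111  71:5322
  72:2399  73:8767  74:1997  75:4693  76:10218  77:4874  78:8166  79:8748
  80:4339  81:9165  82:2989  83:10522  84:1365  85:4540  86:11202  87:4539
  88:4771  89:2391  90:2603  91:7455  92:9991  93:5446  94:7373  95:3415
  96:10446  97:10733  98:11107  99:4928  100:4489  101:209  102:8201  103:7413
  104:272  105:5798  106:6885
Giant step factor: 6431^(-107) ≡ 10994 (mod 11321).
Scan 7123·10994^i mod 11321 for i = 0, 1, …:
  i=0: 7123   i=1: 2905   i=2: 1029   i=3: 3147
  i=4: 1142   i=5: 159   i=6: 4612   i=7: 8890
  i=8: 2467   i=9: 8403     …   i=84: 1453
  i=85: 351
Match at i=85, j=46: x = 85·107 + 46 = 9141.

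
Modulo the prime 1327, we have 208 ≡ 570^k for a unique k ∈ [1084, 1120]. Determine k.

Compute 570^1084 mod 1327 = 747, then multiply by 570 repeatedly:
  570^1084=747  570^1085=1150  570^1086=1289  570^1087=899  570^1088=208
Found 208 at exponent 1088.

1088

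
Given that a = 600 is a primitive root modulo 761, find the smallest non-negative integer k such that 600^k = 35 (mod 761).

171

Baby-step giant-step with m = ceil(sqrt(760)) = 28.
Baby table (600^j mod 761 for j=0..27):
  0:1  1:600  2:47  3:43  4:687  5:499  6:327  7:623
  8:149  9:363  10:154  11:319  12:389  13:534  14:19  15:746
  16:132  17:56  18:116  19:349  20:125  21:422  22:548  23:48
  24:643  25:734  26:542  27:253
Giant step factor: 600^(-28) ≡ 78 (mod 761).
Scan 35·78^i mod 761 for i = 0, 1, …:
  i=0: 35   i=1: 447   i=2: 621   i=3: 495
  i=4: 560   i=5: 303   i=6: 43
Match at i=6, j=3: k = 6·28 + 3 = 171.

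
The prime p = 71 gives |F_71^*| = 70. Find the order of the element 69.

70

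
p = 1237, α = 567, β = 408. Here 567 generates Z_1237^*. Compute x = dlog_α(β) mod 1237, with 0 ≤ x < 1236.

127

Baby-step giant-step with m = ceil(sqrt(1236)) = 36.
Baby table (567^j mod 1237 for j=0..35):
  0:1  1:567  2:1106  3:1180  4:1080  5:45  6:775  7:290
  8:1146  9:357  10:788  11:239  12:680  13:853  14:1221  15:824
  16:859  17:912  18:38  19:517  20:1207  21:308  22:219  23:473
  24:999  25:1124  26:253  27:1196  28:256  29:423  30:1100  31:252
  32:629  33:387  34:480  35:20
Giant step factor: 567^(-36) ≡ 496 (mod 1237).
Scan 408·496^i mod 1237 for i = 0, 1, …:
  i=0: 408   i=1: 737   i=2: 637   i=3: 517
Match at i=3, j=19: x = 3·36 + 19 = 127.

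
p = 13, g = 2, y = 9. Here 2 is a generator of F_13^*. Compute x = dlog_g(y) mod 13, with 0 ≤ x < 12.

8

Successive powers of 2 modulo 13:
  2^0=1  2^1=2  2^2=4  2^3=8  2^4=3  2^5=6
  2^6=12  2^7=11  2^8=9
So 2^8 ≡ 9 (mod 13), giving x = 8.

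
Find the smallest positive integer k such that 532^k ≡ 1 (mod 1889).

944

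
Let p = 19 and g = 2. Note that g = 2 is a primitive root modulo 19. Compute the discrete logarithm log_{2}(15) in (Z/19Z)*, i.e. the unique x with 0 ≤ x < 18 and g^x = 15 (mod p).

11

Successive powers of 2 modulo 19:
  2^0=1  2^1=2  2^2=4  2^3=8  2^4=16  2^5=13
  2^6=7  2^7=14  2^8=9  2^9=18  2^10=17  2^11=15
So 2^11 ≡ 15 (mod 19), giving x = 11.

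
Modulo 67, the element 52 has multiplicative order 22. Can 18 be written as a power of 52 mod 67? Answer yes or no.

⟨52⟩ has order 22; its elements mod 67 are {1, 3, 5, 8, 9, 14, 15, 22, 24, 25, 27, 40, 42, 43, 45, 52, 53, 58, 59, 62, 64, 66}.
18 is not in this set.

no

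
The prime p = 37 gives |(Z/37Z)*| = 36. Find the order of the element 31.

The order of 31 must divide p − 1 = 36 = 2^2 · 3^2.
Divisors: 1, 2, 3, 4, 6, 9, 12, 18, 36.
Check each in increasing order: 31^1 ≡ 31;  31^2 ≡ 36;  31^3 ≡ 6;  31^4 ≡ 1.
Smallest exponent giving 1 is 4.

4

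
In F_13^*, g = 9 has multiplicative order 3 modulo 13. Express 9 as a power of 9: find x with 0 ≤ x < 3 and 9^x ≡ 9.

Successive powers of 9 modulo 13:
  9^0=1  9^1=9
So 9^1 ≡ 9 (mod 13), giving x = 1.

1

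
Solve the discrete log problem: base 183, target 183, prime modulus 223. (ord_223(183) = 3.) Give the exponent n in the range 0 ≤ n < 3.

Successive powers of 183 modulo 223:
  183^0=1  183^1=183
So 183^1 ≡ 183 (mod 223), giving n = 1.

1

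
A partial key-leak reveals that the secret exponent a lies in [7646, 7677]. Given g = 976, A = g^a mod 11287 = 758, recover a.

7662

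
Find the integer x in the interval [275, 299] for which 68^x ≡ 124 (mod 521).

Compute 68^275 mod 521 = 61, then multiply by 68 repeatedly:
  68^275=61  68^276=501  68^277=203  68^278=258  68^279=351
  68^280=423  68^281=109  68^282=118  68^283=209  68^284=145
  68^285=482  68^286=474  68^287=451  68^288=450  68^289=382
  68^290=447  68^291=178  68^292=121  68^293=413  68^294=471
  68^295=247  68^296=124
Found 124 at exponent 296.

296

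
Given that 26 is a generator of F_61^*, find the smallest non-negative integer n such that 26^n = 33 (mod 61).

Baby-step giant-step with m = ceil(sqrt(60)) = 8.
Baby table (26^j mod 61 for j=0..7):
  0:1  1:26  2:5  3:8  4:25  5:40  6:3  7:17
Giant step factor: 26^(-8) ≡ 57 (mod 61).
Scan 33·57^i mod 61 for i = 0, 1, …:
  i=0: 33   i=1: 51   i=2: 40
Match at i=2, j=5: n = 2·8 + 5 = 21.

21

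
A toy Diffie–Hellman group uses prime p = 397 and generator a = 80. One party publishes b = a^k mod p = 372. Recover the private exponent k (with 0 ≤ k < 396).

Baby-step giant-step with m = ceil(sqrt(396)) = 20.
Baby table (80^j mod 397 for j=0..19):
  0:1  1:80  2:48  3:267  4:319  5:112  6:226  7:215
  8:129  9:395  10:237  11:301  12:260  13:156  14:173  15:342
  16:364  17:139  18:4  19:320
Giant step factor: 80^(-20) ≡ 122 (mod 397).
Scan 372·122^i mod 397 for i = 0, 1, …:
  i=0: 372   i=1: 126   i=2: 286   i=3: 353
  i=4: 190   i=5: 154   i=6: 129
Match at i=6, j=8: k = 6·20 + 8 = 128.

128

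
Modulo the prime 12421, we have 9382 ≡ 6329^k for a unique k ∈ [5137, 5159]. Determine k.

Compute 6329^5137 mod 12421 = 4242, then multiply by 6329 repeatedly:
  6329^5137=4242  6329^5138=5837  6329^5139=2319  6329^5140=7750  6329^5141=11642
  6329^5142=846  6329^5143=883  6329^5144=11478  6329^5145=6254  6329^5146=8260
  6329^5147=9972  6329^5148=1687  6329^5149=7384  6329^5150=5534  6329^5151=9887
  6329^5152=10246  6329^5153=9314  6329^5154=10661  6329^5155=2597  6329^5156=3430
  6329^5157=8983  6329^5158=2490  6329^5159=9382
Found 9382 at exponent 5159.

5159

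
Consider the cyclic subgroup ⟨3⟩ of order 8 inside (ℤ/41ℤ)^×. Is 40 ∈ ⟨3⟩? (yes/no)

yes

⟨3⟩ has order 8; its elements mod 41 are {1, 3, 9, 14, 27, 32, 38, 40}.
40 is in this set.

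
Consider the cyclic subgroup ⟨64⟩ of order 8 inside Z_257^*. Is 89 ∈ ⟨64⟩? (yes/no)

⟨64⟩ has order 8; its elements mod 257 are {1, 4, 16, 64, 193, 241, 253, 256}.
89 is not in this set.

no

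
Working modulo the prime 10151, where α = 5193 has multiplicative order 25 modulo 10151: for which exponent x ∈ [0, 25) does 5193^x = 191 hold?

Successive powers of 5193 modulo 10151:
  5193^0=1  5193^1=5193  5193^2=6193  5193^3=1881  5193^4=2771  5193^5=5836
  5193^6=5613  5193^7=4788  5193^8=4285  5193^9=1013  5193^10=2291  5193^11=191
So 5193^11 ≡ 191 (mod 10151), giving x = 11.

11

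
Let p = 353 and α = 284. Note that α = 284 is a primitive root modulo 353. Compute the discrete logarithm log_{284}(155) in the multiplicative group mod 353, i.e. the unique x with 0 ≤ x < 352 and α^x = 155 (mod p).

158

Baby-step giant-step with m = ceil(sqrt(352)) = 19.
Baby table (284^j mod 353 for j=0..18):
  0:1  1:284  2:172  3:134  4:285  5:103  6:306  7:66
  8:35  9:56  10:19  11:101  12:91  13:75  14:120  15:192
  16:166  17:195  18:312
Giant step factor: 284^(-19) ≡ 212 (mod 353).
Scan 155·212^i mod 353 for i = 0, 1, …:
  i=0: 155   i=1: 31   i=2: 218   i=3: 326
  i=4: 277   i=5: 126   i=6: 237   i=7: 118
  i=8: 306
Match at i=8, j=6: x = 8·19 + 6 = 158.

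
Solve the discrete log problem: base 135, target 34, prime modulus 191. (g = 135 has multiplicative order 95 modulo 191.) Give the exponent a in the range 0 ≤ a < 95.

29

Successive powers of 135 modulo 191:
  135^0=1  135^1=135  135^2=80  135^3=104  135^4=97  135^5=107
  135^6=120  135^7=156  135^8=50  135^9=65  135^10=180  135^11=43
  135^12=75  135^13=2  135^14=79  135^15=160  135^16=17  135^17=3
  135^18=23  135^19=49  135^20=121  135^21=100  135^22=130  135^23=169
  135^24=86  135^25=150  135^26=4  135^27=158  135^28=129  135^29=34
So 135^29 ≡ 34 (mod 191), giving a = 29.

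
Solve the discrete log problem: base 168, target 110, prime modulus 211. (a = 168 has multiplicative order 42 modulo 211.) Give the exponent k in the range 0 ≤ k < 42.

Successive powers of 168 modulo 211:
  168^0=1  168^1=168  168^2=161  168^3=40  168^4=179  168^5=110
So 168^5 ≡ 110 (mod 211), giving k = 5.

5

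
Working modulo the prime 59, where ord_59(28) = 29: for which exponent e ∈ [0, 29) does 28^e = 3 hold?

Successive powers of 28 modulo 59:
  28^0=1  28^1=28  28^2=17  28^3=4  28^4=53  28^5=9
  28^6=16  28^7=35  28^8=36  28^9=5  28^10=22  28^11=26
  28^12=20  28^13=29  28^14=45  28^15=21  28^16=57  28^17=3
So 28^17 ≡ 3 (mod 59), giving e = 17.

17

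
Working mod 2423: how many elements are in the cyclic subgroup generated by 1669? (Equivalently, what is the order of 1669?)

The order of 1669 must divide p − 1 = 2422 = 2 · 7 · 173.
Divisors: 1, 2, 7, 14, 173, 346, 1211, 2422.
Check each in increasing order: 1669^1 ≡ 1669;  1669^2 ≡ 1534;  1669^7 ≡ 2401;  1669^14 ≡ 484;  1669^173 ≡ 1.
Smallest exponent giving 1 is 173.

173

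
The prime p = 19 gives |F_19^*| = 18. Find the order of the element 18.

2

The order of 18 must divide p − 1 = 18 = 2 · 3^2.
Divisors: 1, 2, 3, 6, 9, 18.
Check each in increasing order: 18^1 ≡ 18;  18^2 ≡ 1.
Smallest exponent giving 1 is 2.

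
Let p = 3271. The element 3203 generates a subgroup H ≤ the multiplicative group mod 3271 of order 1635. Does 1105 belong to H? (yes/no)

1105 ∈ ⟨3203⟩ iff 1105^1635 ≡ 1 (mod 3271), since |⟨3203⟩| = 1635.
1105^1635 mod 3271 = 1.
Since 1 = 1, 1105 lies in the subgroup.

yes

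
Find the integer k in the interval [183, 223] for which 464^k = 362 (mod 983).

Compute 464^183 mod 983 = 808, then multiply by 464 repeatedly:
  464^183=808  464^184=389  464^185=607  464^186=510  464^187=720
  464^188=843  464^189=901  464^190=289  464^191=408  464^192=576
  464^193=871  464^194=131  464^195=821  464^196=523  464^197=854
  464^198=107  464^199=498  464^200=67  464^201=615  464^202=290
  464^203=872  464^204=595  464^205=840  464^206=492  464^207=232
  464^208=501  464^209=476  464^210=672  464^211=197  464^212=972
  464^213=794  464^214=774  464^215=341  464^216=944  464^217=581
  464^218=242  464^219=226  464^220=666  464^221=362
Found 362 at exponent 221.

221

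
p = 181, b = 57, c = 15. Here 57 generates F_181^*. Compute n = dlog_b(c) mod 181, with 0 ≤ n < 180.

Baby-step giant-step with m = ceil(sqrt(180)) = 14.
Baby table (57^j mod 181 for j=0..13):
  0:1  1:57  2:172  3:30  4:81  5:92  6:176  7:77
  8:45  9:31  10:138  11:83  12:25  13:158
Giant step factor: 57^(-14) ≡ 37 (mod 181).
Scan 15·37^i mod 181 for i = 0, 1, …:
  i=0: 15   i=1: 12   i=2: 82   i=3: 138
Match at i=3, j=10: n = 3·14 + 10 = 52.

52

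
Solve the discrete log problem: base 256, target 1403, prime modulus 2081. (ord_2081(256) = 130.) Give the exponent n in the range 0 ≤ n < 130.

8

Successive powers of 256 modulo 2081:
  256^0=1  256^1=256  256^2=1025  256^3=194  256^4=1801  256^5=1155
  256^6=178  256^7=1867  256^8=1403
So 256^8 ≡ 1403 (mod 2081), giving n = 8.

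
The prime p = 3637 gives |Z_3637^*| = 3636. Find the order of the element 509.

404

The order of 509 must divide p − 1 = 3636 = 2^2 · 3^2 · 101.
Divisors: 1, 2, 3, 4, 6, 9, 12, 18, 36, 101, 202, 303, 404, 606, 909, 1212, 1818, 3636.
Check each in increasing order: 509^1 ≡ 509;  509^2 ≡ 854;  509^3 ≡ 1883;  509^4 ≡ 1916;  509^6 ≡ 3251;  509^9 ≡ 562;  509^12 ≡ 3516;  509^18 ≡ 3062;  509^36 ≡ 3295;  509^101 ≡ 2610;  509^202 ≡ 3636;  509^303 ≡ 1027;  509^404 ≡ 1.
Smallest exponent giving 1 is 404.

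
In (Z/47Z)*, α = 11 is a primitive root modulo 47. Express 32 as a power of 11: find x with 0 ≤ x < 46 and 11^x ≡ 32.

Successive powers of 11 modulo 47:
  11^0=1  11^1=11  11^2=27  11^3=15  11^4=24  11^5=29
  11^6=37  11^7=31  11^8=12  11^9=38  11^10=42  11^11=39
  11^12=6  11^13=19  11^14=21  11^15=43  11^16=3  11^17=33
  11^18=34  11^19=45  11^20=25  11^21=40  11^22=17  11^23=46
  11^24=36  11^25=20  11^26=32
So 11^26 ≡ 32 (mod 47), giving x = 26.

26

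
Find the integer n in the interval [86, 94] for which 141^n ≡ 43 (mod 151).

Compute 141^86 mod 151 = 95, then multiply by 141 repeatedly:
  141^86=95  141^87=107  141^88=138  141^89=130  141^90=59
  141^91=14  141^92=11  141^93=41  141^94=43
Found 43 at exponent 94.

94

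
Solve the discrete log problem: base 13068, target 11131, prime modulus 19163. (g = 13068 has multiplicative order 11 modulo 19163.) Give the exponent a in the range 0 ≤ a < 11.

Successive powers of 13068 modulo 19163:
  13068^0=1  13068^1=13068  13068^2=11131
So 13068^2 ≡ 11131 (mod 19163), giving a = 2.

2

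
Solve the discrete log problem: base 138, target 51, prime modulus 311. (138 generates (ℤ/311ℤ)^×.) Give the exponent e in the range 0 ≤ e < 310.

235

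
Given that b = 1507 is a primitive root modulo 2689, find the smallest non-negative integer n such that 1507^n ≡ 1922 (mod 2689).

Baby-step giant-step with m = ceil(sqrt(2688)) = 52.
Baby table (1507^j mod 2689 for j=0..51):
  0:1  1:1507  2:1533  3:380  4:2592  5:1716  6:1883  7:786
  8:1342  9:266  10:201  11:1739  12:1587  13:1088  14:2015  15:724
  16:2023  17:2024  18:842  19:2375  20:66  21:2658  22:1685  23:879
  24:1665  25:318  26:584  27:785  28:2524  29:1422  30:2510  31:1836
  32:2560  33:1894  34:1229  35:2071  36:1757  37:1823  38:1792  39:788
  40:1667  41:643  42:961  43:1545  44:2330  45:2165  46:898  47:719
  48:2555  49:2426  50:1631  51:171
Giant step factor: 1507^(-52) ≡ 385 (mod 2689).
Scan 1922·385^i mod 2689 for i = 0, 1, …:
  i=0: 1922   i=1: 495   i=2: 2345   i=3: 2010
  i=4: 2107   i=5: 1806   i=6: 1548   i=7: 1711
  i=8: 2619   i=9: 2629     …   i=23: 2645
  i=24: 1883
Match at i=24, j=6: n = 24·52 + 6 = 1254.

1254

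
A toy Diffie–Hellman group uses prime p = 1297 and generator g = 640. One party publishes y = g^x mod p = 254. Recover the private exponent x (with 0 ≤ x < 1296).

1113

Baby-step giant-step with m = ceil(sqrt(1296)) = 36.
Baby table (640^j mod 1297 for j=0..35):
  0:1  1:640  2:1045  3:845  4:1248  5:1065  6:675  7:99
  8:1104  9:992  10:647  11:337  12:378  13:678  14:722  15:348
  16:933  17:500  18:938  19:1106  20:975  21:143  22:730  23:280
  24:214  25:775  26:546  27:547  28:1187  29:935  30:483  31:434
  32:202  33:877  34:976  35:783
Giant step factor: 640^(-36) ≡ 871 (mod 1297).
Scan 254·871^i mod 1297 for i = 0, 1, …:
  i=0: 254   i=1: 744   i=2: 821   i=3: 444
  i=4: 218   i=5: 516   i=6: 674   i=7: 810
  i=8: 1239   i=9: 65     …   i=29: 275
  i=30: 877
Match at i=30, j=33: x = 30·36 + 33 = 1113.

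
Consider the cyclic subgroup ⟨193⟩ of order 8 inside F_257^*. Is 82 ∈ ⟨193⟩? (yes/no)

no

82 ∈ ⟨193⟩ iff 82^8 ≡ 1 (mod 257), since |⟨193⟩| = 8.
82^8 mod 257 = 197.
Since 197 ≠ 1, 82 does not lie in the subgroup.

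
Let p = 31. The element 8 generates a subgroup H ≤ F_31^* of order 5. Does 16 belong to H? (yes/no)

yes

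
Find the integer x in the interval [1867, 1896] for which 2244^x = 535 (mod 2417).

1868

Compute 2244^1867 mod 2417 = 919, then multiply by 2244 repeatedly:
  2244^1867=919  2244^1868=535
Found 535 at exponent 1868.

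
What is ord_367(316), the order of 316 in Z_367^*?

366

The order of 316 must divide p − 1 = 366 = 2 · 3 · 61.
Divisors: 1, 2, 3, 6, 61, 122, 183, 366.
Check each in increasing order: 316^1 ≡ 316;  316^2 ≡ 32;  316^3 ≡ 203;  316^6 ≡ 105;  316^61 ≡ 284;  316^122 ≡ 283;  316^183 ≡ 366;  316^366 ≡ 1.
Smallest exponent giving 1 is 366.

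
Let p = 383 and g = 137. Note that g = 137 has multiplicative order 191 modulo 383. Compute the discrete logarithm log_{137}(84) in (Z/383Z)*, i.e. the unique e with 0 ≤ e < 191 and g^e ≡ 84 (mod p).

Baby-step giant-step with m = ceil(sqrt(191)) = 14.
Baby table (137^j mod 383 for j=0..13):
  0:1  1:137  2:2  3:274  4:4  5:165  6:8  7:330
  8:16  9:277  10:32  11:171  12:64  13:342
Giant step factor: 137^(-14) ≡ 3 (mod 383).
Scan 84·3^i mod 383 for i = 0, 1, …:
  i=0: 84   i=1: 252   i=2: 373   i=3: 353
  i=4: 293   i=5: 113   i=6: 339   i=7: 251
  i=8: 370   i=9: 344   i=10: 266   i=11: 32
Match at i=11, j=10: e = 11·14 + 10 = 164.

164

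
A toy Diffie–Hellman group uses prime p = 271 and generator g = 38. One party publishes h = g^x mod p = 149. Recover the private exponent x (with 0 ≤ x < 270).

Baby-step giant-step with m = ceil(sqrt(270)) = 17.
Baby table (38^j mod 271 for j=0..16):
  0:1  1:38  2:89  3:130  4:62  5:188  6:98  7:201
  8:50  9:3  10:114  11:267  12:119  13:186  14:22  15:23
  16:61
Giant step factor: 38^(-17) ≡ 215 (mod 271).
Scan 149·215^i mod 271 for i = 0, 1, …:
  i=0: 149   i=1: 57   i=2: 60   i=3: 163
  i=4: 86   i=5: 62
Match at i=5, j=4: x = 5·17 + 4 = 89.

89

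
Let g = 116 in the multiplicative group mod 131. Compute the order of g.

The order of 116 must divide p − 1 = 130 = 2 · 5 · 13.
Divisors: 1, 2, 5, 10, 13, 26, 65, 130.
Check each in increasing order: 116^1 ≡ 116;  116^2 ≡ 94;  116^5 ≡ 32;  116^10 ≡ 107;  116^13 ≡ 42;  116^26 ≡ 61;  116^65 ≡ 130;  116^130 ≡ 1.
Smallest exponent giving 1 is 130.

130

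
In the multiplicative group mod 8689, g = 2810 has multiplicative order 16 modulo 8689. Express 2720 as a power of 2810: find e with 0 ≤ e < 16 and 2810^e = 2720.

14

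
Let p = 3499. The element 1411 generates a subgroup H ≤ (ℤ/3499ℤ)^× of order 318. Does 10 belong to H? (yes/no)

yes

10 ∈ ⟨1411⟩ iff 10^318 ≡ 1 (mod 3499), since |⟨1411⟩| = 318.
10^318 mod 3499 = 1.
Since 1 = 1, 10 lies in the subgroup.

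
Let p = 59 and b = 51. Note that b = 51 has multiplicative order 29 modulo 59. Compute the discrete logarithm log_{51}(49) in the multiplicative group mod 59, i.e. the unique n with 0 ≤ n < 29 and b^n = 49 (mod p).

12

Successive powers of 51 modulo 59:
  51^0=1  51^1=51  51^2=5  51^3=19  51^4=25  51^5=36
  51^6=7  51^7=3  51^8=35  51^9=15  51^10=57  51^11=16
  51^12=49
So 51^12 ≡ 49 (mod 59), giving n = 12.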